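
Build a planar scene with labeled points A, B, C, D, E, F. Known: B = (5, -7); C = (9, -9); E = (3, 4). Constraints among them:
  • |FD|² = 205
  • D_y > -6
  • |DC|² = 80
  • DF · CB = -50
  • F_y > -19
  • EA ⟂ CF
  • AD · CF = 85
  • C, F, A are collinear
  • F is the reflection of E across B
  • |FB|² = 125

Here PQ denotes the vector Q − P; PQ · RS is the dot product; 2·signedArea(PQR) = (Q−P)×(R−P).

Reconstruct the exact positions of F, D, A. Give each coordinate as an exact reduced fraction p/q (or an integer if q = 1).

1. F_x = 7  [F is the reflection of E across B]
2. F_y = -18  [F is the reflection of E across B]
   → F = (7, -18)
3. D_x = 1  [line 4·x + -2·y + -14 = 0 ∩ |DC|² = 80]
4. D_y = -5  [line 4·x + -2·y + -14 = 0 ∩ |DC|² = 80]
   → D = (1, -5)
5. A_x = 195/17  [C, F, A are collinear ∩ EA ⟂ CF]
6. A_y = 36/17  [C, F, A are collinear ∩ EA ⟂ CF]
   → A = (195/17, 36/17)

A = (195/17, 36/17)
D = (1, -5)
F = (7, -18)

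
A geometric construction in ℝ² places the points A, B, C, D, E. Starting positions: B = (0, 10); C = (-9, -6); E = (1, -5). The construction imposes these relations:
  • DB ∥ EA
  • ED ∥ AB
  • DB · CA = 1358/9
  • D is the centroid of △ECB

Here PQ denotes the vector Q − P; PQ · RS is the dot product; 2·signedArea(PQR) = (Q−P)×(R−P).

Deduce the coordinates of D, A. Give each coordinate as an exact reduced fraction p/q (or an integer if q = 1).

1. D_x = -8/3  [D is the centroid of △ECB]
2. D_y = -1/3  [D is the centroid of △ECB]
   → D = (-8/3, -1/3)
3. A_x = 11/3  [ED ∥ AB ∩ DB ∥ EA]
4. A_y = 16/3  [ED ∥ AB ∩ DB ∥ EA]
   → A = (11/3, 16/3)

A = (11/3, 16/3)
D = (-8/3, -1/3)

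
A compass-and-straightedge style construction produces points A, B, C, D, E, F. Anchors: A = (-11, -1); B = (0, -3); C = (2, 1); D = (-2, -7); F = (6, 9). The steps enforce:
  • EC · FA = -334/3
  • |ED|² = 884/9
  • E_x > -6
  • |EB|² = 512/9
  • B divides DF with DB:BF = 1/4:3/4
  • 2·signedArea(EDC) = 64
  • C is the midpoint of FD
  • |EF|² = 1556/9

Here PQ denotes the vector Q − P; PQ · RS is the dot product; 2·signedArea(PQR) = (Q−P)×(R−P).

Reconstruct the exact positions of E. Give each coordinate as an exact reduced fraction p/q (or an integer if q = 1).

E = (-16/3, 7/3)

1. E_x = -16/3  [EC · FA = -334/3 ∩ 2·signedArea(EDC) = 64]
2. E_y = 7/3  [EC · FA = -334/3 ∩ 2·signedArea(EDC) = 64]
   → E = (-16/3, 7/3)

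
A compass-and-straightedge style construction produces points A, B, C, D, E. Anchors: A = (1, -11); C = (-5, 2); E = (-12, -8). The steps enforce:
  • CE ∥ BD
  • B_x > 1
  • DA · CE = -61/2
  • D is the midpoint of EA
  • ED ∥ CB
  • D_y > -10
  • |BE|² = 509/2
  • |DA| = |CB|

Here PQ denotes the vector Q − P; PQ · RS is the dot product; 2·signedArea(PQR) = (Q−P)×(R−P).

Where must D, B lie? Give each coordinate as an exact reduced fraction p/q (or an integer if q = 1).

B = (3/2, 1/2)
D = (-11/2, -19/2)

1. D_x = -11/2  [D is the midpoint of EA]
2. D_y = -19/2  [D is the midpoint of EA]
   → D = (-11/2, -19/2)
3. B_x = 3/2  [CE ∥ BD ∩ ED ∥ CB]
4. B_y = 1/2  [CE ∥ BD ∩ ED ∥ CB]
   → B = (3/2, 1/2)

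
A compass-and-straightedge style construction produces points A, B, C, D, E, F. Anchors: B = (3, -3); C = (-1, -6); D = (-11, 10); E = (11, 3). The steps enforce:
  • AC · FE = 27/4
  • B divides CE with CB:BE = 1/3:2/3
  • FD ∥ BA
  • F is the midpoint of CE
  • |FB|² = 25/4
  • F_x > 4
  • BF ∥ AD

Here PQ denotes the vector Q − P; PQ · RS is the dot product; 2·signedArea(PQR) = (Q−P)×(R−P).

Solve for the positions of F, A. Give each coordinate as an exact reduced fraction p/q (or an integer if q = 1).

A = (-13, 17/2)
F = (5, -3/2)

1. F_x = 5  [F is the midpoint of CE]
2. F_y = -3/2  [F is the midpoint of CE]
   → F = (5, -3/2)
3. A_x = -13  [BF ∥ AD ∩ FD ∥ BA]
4. A_y = 17/2  [BF ∥ AD ∩ FD ∥ BA]
   → A = (-13, 17/2)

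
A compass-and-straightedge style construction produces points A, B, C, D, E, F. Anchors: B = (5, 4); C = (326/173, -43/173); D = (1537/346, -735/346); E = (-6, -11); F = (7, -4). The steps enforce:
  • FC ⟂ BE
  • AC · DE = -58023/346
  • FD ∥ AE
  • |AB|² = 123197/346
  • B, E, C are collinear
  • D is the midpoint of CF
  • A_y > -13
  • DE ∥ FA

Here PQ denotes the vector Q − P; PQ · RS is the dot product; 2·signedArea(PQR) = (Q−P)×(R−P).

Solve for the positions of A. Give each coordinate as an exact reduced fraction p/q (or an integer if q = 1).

A = (-1191/346, -4455/346)

1. A_x = -1191/346  [FD ∥ AE ∩ DE ∥ FA]
2. A_y = -4455/346  [FD ∥ AE ∩ DE ∥ FA]
   → A = (-1191/346, -4455/346)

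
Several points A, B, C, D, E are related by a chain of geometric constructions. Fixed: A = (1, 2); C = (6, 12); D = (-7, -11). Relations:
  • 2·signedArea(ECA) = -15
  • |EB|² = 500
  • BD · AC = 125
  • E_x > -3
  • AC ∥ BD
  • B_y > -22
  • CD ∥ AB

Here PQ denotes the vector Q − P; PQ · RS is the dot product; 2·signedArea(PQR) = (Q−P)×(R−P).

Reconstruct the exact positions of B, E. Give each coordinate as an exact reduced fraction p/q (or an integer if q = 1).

1. B_x = -12  [AC ∥ BD ∩ CD ∥ AB]
2. B_y = -21  [AC ∥ BD ∩ CD ∥ AB]
   → B = (-12, -21)
3. E_x = -2  [line 10·x + -5·y + 15 = 0 ∩ |EB|² = 500]
4. E_y = -1  [line 10·x + -5·y + 15 = 0 ∩ |EB|² = 500]
   → E = (-2, -1)

B = (-12, -21)
E = (-2, -1)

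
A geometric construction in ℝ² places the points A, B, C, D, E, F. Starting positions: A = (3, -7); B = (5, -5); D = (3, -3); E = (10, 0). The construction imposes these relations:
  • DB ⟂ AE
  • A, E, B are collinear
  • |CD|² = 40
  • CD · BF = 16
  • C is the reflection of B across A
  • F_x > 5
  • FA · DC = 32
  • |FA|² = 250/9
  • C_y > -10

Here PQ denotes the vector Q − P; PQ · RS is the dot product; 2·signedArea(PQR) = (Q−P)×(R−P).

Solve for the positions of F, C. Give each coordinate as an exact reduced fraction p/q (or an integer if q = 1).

C = (1, -9)
F = (6, -8/3)

1. C_x = 1  [C is the reflection of B across A]
2. C_y = -9  [C is the reflection of B across A]
   → C = (1, -9)
3. F_x = 6  [line 2·x + 6·y + 4 = 0 ∩ |FA|² = 250/9]
4. F_y = -8/3  [line 2·x + 6·y + 4 = 0 ∩ |FA|² = 250/9]
   → F = (6, -8/3)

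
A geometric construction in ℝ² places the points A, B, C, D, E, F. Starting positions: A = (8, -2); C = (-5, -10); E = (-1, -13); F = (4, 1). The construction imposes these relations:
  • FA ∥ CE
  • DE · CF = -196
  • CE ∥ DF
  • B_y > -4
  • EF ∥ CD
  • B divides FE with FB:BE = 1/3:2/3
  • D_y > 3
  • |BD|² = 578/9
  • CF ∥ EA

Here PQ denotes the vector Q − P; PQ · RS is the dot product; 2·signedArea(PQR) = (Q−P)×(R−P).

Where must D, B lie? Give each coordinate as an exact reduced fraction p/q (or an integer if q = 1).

B = (7/3, -11/3)
D = (0, 4)

1. D_x = 0  [CE ∥ DF ∩ EF ∥ CD]
2. D_y = 4  [CE ∥ DF ∩ EF ∥ CD]
   → D = (0, 4)
3. B_x = 7/3  [B divides FE with FB:BE = 1/3:2/3]
4. B_y = -11/3  [B divides FE with FB:BE = 1/3:2/3]
   → B = (7/3, -11/3)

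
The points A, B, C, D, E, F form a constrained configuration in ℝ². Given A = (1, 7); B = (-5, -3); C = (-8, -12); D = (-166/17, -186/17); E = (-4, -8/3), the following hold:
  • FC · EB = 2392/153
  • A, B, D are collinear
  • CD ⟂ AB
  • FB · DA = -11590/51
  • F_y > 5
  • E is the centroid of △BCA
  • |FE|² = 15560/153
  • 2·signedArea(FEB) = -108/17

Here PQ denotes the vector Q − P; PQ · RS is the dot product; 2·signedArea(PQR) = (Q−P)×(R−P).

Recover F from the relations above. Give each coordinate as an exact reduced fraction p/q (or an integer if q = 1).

F = (30/17, 286/51)

1. F_x = 30/17  [FC · EB = 2392/153 ∩ FB · DA = -11590/51]
2. F_y = 286/51  [FC · EB = 2392/153 ∩ FB · DA = -11590/51]
   → F = (30/17, 286/51)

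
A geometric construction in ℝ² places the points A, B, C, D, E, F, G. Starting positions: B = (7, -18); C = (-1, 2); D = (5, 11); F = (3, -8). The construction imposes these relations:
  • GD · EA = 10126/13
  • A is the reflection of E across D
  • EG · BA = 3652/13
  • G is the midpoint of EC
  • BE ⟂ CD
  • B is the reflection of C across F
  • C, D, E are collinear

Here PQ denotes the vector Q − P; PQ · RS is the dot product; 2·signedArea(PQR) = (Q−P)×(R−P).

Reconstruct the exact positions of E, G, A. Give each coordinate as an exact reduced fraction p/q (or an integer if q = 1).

A = (231/13, 392/13)
E = (-101/13, -106/13)
G = (-57/13, -40/13)

1. E_x = -101/13  [C, D, E are collinear ∩ BE ⟂ CD]
2. E_y = -106/13  [C, D, E are collinear ∩ BE ⟂ CD]
   → E = (-101/13, -106/13)
3. G_x = -57/13  [G is the midpoint of EC]
4. G_y = -40/13  [G is the midpoint of EC]
   → G = (-57/13, -40/13)
5. A_x = 231/13  [A is the reflection of E across D]
6. A_y = 392/13  [A is the reflection of E across D]
   → A = (231/13, 392/13)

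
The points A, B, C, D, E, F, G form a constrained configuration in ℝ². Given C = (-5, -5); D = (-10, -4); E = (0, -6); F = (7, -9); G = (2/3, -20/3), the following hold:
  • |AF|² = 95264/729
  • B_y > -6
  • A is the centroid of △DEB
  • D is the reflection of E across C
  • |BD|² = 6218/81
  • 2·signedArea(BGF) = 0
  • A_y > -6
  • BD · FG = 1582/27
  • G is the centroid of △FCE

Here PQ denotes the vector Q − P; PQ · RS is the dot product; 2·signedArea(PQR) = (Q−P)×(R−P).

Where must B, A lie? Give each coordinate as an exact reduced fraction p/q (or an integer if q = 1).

1. B_x = -13/9  [2·signedArea(BGF) = 0 ∩ BD · FG = 1582/27]
2. B_y = -53/9  [2·signedArea(BGF) = 0 ∩ BD · FG = 1582/27]
   → B = (-13/9, -53/9)
3. A_x = -103/27  [A is the centroid of △DEB]
4. A_y = -143/27  [A is the centroid of △DEB]
   → A = (-103/27, -143/27)

A = (-103/27, -143/27)
B = (-13/9, -53/9)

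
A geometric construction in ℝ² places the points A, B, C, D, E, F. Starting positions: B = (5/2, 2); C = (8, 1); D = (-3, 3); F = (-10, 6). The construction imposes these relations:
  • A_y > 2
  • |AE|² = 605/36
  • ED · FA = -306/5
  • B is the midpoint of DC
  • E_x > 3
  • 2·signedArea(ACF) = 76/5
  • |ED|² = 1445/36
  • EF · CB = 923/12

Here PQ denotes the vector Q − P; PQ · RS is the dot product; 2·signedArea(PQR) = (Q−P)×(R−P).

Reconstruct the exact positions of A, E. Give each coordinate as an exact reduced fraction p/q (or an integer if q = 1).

1. E_x = 97/30  [line 11/2·x + -1·y + -191/12 = 0 ∩ |ED|² = 1445/36]
2. E_y = 28/15  [line 11/2·x + -1·y + -191/12 = 0 ∩ |ED|² = 1445/36]
   → E = (97/30, 28/15)
3. A_x = -4/5  [2·signedArea(ACF) = 76/5 ∩ ED · FA = -306/5]
4. A_y = 13/5  [2·signedArea(ACF) = 76/5 ∩ ED · FA = -306/5]
   → A = (-4/5, 13/5)

A = (-4/5, 13/5)
E = (97/30, 28/15)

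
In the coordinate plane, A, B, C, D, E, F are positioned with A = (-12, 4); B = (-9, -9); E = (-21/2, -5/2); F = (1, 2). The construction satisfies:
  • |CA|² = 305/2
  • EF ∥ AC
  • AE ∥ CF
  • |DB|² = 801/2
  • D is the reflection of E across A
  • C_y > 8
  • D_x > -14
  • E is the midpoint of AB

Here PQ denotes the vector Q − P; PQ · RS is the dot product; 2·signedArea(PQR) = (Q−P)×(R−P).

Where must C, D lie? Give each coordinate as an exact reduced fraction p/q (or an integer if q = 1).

C = (-1/2, 17/2)
D = (-27/2, 21/2)

1. C_x = -1/2  [AE ∥ CF ∩ EF ∥ AC]
2. C_y = 17/2  [AE ∥ CF ∩ EF ∥ AC]
   → C = (-1/2, 17/2)
3. D_x = -27/2  [D is the reflection of E across A]
4. D_y = 21/2  [D is the reflection of E across A]
   → D = (-27/2, 21/2)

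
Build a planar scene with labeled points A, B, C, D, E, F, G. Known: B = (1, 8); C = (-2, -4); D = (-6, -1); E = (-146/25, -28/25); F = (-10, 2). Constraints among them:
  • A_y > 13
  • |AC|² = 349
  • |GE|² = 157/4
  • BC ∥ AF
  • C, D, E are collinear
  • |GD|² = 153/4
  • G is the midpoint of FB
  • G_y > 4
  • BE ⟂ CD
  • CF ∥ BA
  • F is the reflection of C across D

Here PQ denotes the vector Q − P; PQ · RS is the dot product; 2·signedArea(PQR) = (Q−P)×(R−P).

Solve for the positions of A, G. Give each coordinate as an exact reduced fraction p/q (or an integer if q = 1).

A = (-7, 14)
G = (-9/2, 5)

1. A_x = -7  [BC ∥ AF ∩ CF ∥ BA]
2. A_y = 14  [BC ∥ AF ∩ CF ∥ BA]
   → A = (-7, 14)
3. G_x = -9/2  [G is the midpoint of FB]
4. G_y = 5  [G is the midpoint of FB]
   → G = (-9/2, 5)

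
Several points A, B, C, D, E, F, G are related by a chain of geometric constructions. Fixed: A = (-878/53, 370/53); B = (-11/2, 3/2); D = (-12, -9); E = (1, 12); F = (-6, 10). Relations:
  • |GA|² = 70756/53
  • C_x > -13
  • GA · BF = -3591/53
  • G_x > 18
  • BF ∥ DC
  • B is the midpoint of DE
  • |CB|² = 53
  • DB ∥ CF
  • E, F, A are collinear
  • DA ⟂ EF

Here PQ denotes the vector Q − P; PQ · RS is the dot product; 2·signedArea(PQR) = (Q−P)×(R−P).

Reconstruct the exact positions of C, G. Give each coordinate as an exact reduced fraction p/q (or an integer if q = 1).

1. C_x = -25/2  [DB ∥ CF ∩ BF ∥ DC]
2. C_y = -1/2  [DB ∥ CF ∩ BF ∥ DC]
   → C = (-25/2, -1/2)
3. G_x = 984/53  [line 1/2·x + -17/2·y + 7175/53 = 0 ∩ |GA|² = 70756/53]
4. G_y = 902/53  [line 1/2·x + -17/2·y + 7175/53 = 0 ∩ |GA|² = 70756/53]
   → G = (984/53, 902/53)

C = (-25/2, -1/2)
G = (984/53, 902/53)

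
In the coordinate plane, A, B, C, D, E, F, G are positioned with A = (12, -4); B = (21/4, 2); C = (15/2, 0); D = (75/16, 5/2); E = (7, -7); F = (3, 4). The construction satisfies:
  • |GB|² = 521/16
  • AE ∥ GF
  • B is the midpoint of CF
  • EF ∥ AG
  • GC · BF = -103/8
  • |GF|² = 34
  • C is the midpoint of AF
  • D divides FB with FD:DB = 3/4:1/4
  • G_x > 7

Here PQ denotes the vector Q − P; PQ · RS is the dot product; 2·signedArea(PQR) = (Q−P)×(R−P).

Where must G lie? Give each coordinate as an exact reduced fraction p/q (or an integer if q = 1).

1. G_x = 8  [AE ∥ GF ∩ EF ∥ AG]
2. G_y = 7  [AE ∥ GF ∩ EF ∥ AG]
   → G = (8, 7)

G = (8, 7)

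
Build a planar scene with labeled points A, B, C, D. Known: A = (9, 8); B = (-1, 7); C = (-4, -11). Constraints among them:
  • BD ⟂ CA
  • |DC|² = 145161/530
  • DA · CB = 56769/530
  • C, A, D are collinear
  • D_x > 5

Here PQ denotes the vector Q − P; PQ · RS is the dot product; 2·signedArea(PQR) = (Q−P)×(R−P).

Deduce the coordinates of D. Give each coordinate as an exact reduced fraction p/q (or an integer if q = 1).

1. D_x = 2833/530  [C, A, D are collinear ∩ BD ⟂ CA]
2. D_y = 1409/530  [C, A, D are collinear ∩ BD ⟂ CA]
   → D = (2833/530, 1409/530)

D = (2833/530, 1409/530)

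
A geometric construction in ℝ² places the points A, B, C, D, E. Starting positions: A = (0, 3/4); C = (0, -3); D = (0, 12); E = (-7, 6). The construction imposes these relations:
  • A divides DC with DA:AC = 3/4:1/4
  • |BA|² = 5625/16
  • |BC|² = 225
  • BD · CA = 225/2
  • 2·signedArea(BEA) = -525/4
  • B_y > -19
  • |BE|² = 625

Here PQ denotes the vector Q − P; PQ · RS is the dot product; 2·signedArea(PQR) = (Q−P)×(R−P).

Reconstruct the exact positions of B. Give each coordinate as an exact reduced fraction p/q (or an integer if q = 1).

B = (0, -18)

1. B_x = 0  [BD · CA = 225/2 ∩ 2·signedArea(BEA) = -525/4]
2. B_y = -18  [BD · CA = 225/2 ∩ 2·signedArea(BEA) = -525/4]
   → B = (0, -18)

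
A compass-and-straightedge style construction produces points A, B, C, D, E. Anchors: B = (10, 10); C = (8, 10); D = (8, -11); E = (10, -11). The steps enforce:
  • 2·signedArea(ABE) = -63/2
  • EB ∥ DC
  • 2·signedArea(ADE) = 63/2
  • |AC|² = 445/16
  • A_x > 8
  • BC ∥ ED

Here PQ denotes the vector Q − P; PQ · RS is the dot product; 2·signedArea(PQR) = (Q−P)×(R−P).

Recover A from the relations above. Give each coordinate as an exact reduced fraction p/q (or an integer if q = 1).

1. A_x = 17/2  [2·signedArea(ADE) = 63/2 ∩ 2·signedArea(ABE) = -63/2]
2. A_y = 19/4  [2·signedArea(ADE) = 63/2 ∩ 2·signedArea(ABE) = -63/2]
   → A = (17/2, 19/4)

A = (17/2, 19/4)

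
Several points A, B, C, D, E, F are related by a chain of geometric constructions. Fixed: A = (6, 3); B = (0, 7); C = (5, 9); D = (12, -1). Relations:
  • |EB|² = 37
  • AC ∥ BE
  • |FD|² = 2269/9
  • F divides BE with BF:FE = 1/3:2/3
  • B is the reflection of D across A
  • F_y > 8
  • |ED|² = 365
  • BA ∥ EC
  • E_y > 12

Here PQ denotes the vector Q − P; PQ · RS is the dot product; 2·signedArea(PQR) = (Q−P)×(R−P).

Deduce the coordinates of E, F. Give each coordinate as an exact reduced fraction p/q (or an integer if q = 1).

1. E_x = -1  [BA ∥ EC ∩ AC ∥ BE]
2. E_y = 13  [BA ∥ EC ∩ AC ∥ BE]
   → E = (-1, 13)
3. F_x = -1/3  [F divides BE with BF:FE = 1/3:2/3]
4. F_y = 9  [F divides BE with BF:FE = 1/3:2/3]
   → F = (-1/3, 9)

E = (-1, 13)
F = (-1/3, 9)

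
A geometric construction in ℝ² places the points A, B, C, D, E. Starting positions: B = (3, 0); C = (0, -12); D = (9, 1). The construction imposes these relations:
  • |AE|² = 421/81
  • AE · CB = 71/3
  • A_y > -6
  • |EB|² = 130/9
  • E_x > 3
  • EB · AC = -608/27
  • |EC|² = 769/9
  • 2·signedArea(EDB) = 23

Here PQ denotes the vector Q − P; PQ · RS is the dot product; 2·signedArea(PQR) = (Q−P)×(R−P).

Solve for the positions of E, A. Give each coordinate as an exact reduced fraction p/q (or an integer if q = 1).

A = (7/3, -47/9)
E = (4, -11/3)

1. E_x = 4  [line 1·x + -6·y + -26 = 0 ∩ |EC|² = 769/9]
2. E_y = -11/3  [line 1·x + -6·y + -26 = 0 ∩ |EC|² = 769/9]
   → E = (4, -11/3)
3. A_x = 7/3  [EB · AC = -608/27 ∩ AE · CB = 71/3]
4. A_y = -47/9  [EB · AC = -608/27 ∩ AE · CB = 71/3]
   → A = (7/3, -47/9)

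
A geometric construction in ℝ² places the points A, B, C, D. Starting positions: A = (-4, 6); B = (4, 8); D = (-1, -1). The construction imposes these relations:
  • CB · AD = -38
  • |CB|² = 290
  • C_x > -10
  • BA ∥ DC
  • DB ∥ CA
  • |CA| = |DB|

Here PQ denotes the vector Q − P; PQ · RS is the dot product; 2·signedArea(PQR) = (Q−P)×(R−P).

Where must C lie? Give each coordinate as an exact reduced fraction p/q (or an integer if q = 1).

1. C_x = -9  [DB ∥ CA ∩ BA ∥ DC]
2. C_y = -3  [DB ∥ CA ∩ BA ∥ DC]
   → C = (-9, -3)

C = (-9, -3)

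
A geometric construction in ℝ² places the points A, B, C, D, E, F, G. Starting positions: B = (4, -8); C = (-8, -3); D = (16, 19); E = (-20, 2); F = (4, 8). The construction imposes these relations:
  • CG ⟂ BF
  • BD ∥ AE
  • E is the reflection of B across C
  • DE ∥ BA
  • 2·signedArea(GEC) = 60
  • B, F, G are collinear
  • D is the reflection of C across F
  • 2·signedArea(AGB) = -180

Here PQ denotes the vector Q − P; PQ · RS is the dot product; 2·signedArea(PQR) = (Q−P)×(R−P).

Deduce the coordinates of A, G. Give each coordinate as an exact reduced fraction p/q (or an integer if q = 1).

A = (-32, -25)
G = (4, -3)

1. A_x = -32  [BD ∥ AE ∩ DE ∥ BA]
2. A_y = -25  [BD ∥ AE ∩ DE ∥ BA]
   → A = (-32, -25)
3. G_x = 4  [B, F, G are collinear ∩ CG ⟂ BF]
4. G_y = -3  [B, F, G are collinear ∩ CG ⟂ BF]
   → G = (4, -3)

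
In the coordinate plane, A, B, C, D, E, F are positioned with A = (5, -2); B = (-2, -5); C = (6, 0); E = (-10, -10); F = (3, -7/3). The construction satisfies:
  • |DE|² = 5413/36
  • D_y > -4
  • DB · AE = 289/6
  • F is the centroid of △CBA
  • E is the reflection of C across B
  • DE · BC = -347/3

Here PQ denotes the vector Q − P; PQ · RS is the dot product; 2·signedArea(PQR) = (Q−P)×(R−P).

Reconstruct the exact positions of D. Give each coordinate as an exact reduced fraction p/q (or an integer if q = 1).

D = (1/2, -11/3)

1. D_x = 1/2  [DE · BC = -347/3 ∩ DB · AE = 289/6]
2. D_y = -11/3  [DE · BC = -347/3 ∩ DB · AE = 289/6]
   → D = (1/2, -11/3)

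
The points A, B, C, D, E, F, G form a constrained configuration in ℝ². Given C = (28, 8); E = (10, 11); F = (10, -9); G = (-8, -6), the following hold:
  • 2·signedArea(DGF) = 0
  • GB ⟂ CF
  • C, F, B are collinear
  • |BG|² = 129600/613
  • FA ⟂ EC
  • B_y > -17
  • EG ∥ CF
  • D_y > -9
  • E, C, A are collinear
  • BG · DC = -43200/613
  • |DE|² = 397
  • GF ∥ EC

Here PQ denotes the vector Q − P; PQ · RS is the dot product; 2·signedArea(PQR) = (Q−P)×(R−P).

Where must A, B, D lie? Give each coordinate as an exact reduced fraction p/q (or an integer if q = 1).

A = (490/37, 387/37)
B = (1216/613, -10158/613)
D = (4, -8)

1. A_x = 490/37  [E, C, A are collinear ∩ FA ⟂ EC]
2. A_y = 387/37  [E, C, A are collinear ∩ FA ⟂ EC]
   → A = (490/37, 387/37)
3. B_x = 1216/613  [C, F, B are collinear ∩ GB ⟂ CF]
4. B_y = -10158/613  [C, F, B are collinear ∩ GB ⟂ CF]
   → B = (1216/613, -10158/613)
5. D_x = 4  [2·signedArea(DGF) = 0 ∩ BG · DC = -43200/613]
6. D_y = -8  [2·signedArea(DGF) = 0 ∩ BG · DC = -43200/613]
   → D = (4, -8)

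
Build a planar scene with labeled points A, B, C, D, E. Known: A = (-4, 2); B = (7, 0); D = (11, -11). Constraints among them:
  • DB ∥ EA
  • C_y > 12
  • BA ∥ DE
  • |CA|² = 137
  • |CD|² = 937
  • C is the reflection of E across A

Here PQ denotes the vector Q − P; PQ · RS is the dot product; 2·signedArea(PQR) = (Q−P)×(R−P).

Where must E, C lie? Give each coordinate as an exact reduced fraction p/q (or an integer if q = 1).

1. E_x = 0  [DB ∥ EA ∩ BA ∥ DE]
2. E_y = -9  [DB ∥ EA ∩ BA ∥ DE]
   → E = (0, -9)
3. C_x = -8  [C is the reflection of E across A]
4. C_y = 13  [C is the reflection of E across A]
   → C = (-8, 13)

C = (-8, 13)
E = (0, -9)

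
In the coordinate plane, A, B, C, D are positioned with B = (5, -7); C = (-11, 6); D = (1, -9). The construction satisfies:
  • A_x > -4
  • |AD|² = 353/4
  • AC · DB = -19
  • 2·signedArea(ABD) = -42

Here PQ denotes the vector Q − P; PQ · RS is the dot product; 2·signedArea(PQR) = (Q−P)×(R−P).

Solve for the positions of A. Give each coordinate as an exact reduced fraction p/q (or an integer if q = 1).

1. A_x = -3  [2·signedArea(ABD) = -42 ∩ AC · DB = -19]
2. A_y = -1/2  [2·signedArea(ABD) = -42 ∩ AC · DB = -19]
   → A = (-3, -1/2)

A = (-3, -1/2)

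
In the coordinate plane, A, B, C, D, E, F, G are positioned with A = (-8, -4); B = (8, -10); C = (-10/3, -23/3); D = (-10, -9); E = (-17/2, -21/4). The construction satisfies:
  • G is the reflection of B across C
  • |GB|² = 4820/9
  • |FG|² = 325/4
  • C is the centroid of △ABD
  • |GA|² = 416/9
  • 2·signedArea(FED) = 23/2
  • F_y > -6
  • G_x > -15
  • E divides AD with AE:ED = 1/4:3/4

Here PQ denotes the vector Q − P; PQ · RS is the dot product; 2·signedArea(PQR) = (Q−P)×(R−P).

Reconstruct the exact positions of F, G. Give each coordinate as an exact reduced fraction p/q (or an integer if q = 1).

1. G_x = -44/3  [G is the reflection of B across C]
2. G_y = -16/3  [G is the reflection of B across C]
   → G = (-44/3, -16/3)
3. F_x = -17/3  [line 15/4·x + -3/2·y + 25/2 = 0 ∩ |FG|² = 325/4]
4. F_y = -35/6  [line 15/4·x + -3/2·y + 25/2 = 0 ∩ |FG|² = 325/4]
   → F = (-17/3, -35/6)

F = (-17/3, -35/6)
G = (-44/3, -16/3)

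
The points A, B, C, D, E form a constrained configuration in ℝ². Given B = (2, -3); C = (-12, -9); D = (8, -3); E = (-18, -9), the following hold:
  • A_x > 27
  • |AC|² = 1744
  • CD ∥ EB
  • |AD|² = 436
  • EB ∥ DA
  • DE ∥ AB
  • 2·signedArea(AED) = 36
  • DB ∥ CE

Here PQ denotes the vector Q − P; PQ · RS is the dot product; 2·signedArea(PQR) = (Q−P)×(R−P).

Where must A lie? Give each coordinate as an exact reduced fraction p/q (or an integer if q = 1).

A = (28, 3)

1. A_x = 28  [DE ∥ AB ∩ EB ∥ DA]
2. A_y = 3  [DE ∥ AB ∩ EB ∥ DA]
   → A = (28, 3)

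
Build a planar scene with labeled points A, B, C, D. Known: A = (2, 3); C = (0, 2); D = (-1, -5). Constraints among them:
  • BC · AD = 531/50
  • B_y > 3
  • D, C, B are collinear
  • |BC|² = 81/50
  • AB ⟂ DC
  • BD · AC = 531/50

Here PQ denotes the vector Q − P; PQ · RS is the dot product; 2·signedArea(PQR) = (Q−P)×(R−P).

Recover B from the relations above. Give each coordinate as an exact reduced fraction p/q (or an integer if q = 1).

1. B_x = 9/50  [D, C, B are collinear ∩ AB ⟂ DC]
2. B_y = 163/50  [D, C, B are collinear ∩ AB ⟂ DC]
   → B = (9/50, 163/50)

B = (9/50, 163/50)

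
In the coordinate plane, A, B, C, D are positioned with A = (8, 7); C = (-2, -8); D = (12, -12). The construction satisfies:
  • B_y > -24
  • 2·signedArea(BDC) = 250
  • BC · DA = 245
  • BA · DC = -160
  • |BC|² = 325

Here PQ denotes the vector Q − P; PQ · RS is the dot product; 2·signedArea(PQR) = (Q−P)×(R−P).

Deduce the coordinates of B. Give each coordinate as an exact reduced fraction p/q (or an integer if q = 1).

1. B_x = -12  [BA · DC = -160 ∩ BC · DA = 245]
2. B_y = -23  [BA · DC = -160 ∩ BC · DA = 245]
   → B = (-12, -23)

B = (-12, -23)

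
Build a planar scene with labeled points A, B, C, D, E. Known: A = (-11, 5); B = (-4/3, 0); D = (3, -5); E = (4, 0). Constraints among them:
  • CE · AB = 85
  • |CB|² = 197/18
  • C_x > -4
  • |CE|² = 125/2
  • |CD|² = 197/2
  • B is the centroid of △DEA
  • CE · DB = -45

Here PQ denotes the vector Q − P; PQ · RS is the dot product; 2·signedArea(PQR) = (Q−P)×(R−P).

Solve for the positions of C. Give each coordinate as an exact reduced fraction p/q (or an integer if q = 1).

1. C_x = -7/2  [CE · DB = -45 ∩ CE · AB = 85]
2. C_y = 5/2  [CE · DB = -45 ∩ CE · AB = 85]
   → C = (-7/2, 5/2)

C = (-7/2, 5/2)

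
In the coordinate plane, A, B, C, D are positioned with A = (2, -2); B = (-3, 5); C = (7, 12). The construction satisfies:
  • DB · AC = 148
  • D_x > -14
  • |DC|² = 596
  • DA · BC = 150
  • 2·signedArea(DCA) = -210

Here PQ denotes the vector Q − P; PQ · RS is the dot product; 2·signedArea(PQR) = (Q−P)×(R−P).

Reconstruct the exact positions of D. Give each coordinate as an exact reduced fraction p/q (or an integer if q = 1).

1. D_x = -13  [2·signedArea(DCA) = -210 ∩ DA · BC = 150]
2. D_y = -2  [2·signedArea(DCA) = -210 ∩ DA · BC = 150]
   → D = (-13, -2)

D = (-13, -2)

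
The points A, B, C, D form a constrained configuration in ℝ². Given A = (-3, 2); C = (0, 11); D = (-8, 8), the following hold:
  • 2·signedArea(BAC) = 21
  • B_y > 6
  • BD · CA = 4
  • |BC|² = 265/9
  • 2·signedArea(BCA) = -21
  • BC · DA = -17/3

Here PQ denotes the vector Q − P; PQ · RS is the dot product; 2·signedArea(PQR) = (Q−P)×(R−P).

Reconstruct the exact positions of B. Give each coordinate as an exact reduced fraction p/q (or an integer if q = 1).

1. B_x = -11/3  [2·signedArea(BCA) = -21 ∩ BD · CA = 4]
2. B_y = 7  [2·signedArea(BCA) = -21 ∩ BD · CA = 4]
   → B = (-11/3, 7)

B = (-11/3, 7)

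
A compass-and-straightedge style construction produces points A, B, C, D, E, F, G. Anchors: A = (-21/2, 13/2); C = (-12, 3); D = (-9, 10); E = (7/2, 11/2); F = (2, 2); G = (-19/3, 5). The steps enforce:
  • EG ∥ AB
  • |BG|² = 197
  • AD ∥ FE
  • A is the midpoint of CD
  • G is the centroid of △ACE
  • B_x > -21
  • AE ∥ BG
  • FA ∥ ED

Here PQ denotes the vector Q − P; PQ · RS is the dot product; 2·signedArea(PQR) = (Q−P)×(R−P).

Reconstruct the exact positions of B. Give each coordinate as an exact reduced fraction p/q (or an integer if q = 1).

B = (-61/3, 6)

1. B_x = -61/3  [AE ∥ BG ∩ EG ∥ AB]
2. B_y = 6  [AE ∥ BG ∩ EG ∥ AB]
   → B = (-61/3, 6)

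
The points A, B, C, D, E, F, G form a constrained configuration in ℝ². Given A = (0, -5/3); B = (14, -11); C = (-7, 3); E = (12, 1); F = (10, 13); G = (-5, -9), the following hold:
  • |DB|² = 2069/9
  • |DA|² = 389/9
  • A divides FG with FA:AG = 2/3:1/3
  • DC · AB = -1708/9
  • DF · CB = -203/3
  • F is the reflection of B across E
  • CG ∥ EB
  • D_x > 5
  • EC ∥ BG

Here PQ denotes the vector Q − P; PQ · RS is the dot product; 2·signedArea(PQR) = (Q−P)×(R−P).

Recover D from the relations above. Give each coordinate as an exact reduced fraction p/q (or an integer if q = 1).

D = (17/3, 5/3)

1. D_x = 17/3  [line -14·x + 28/3·y + 574/9 = 0 ∩ |DB|² = 2069/9]
2. D_y = 5/3  [line -14·x + 28/3·y + 574/9 = 0 ∩ |DB|² = 2069/9]
   → D = (17/3, 5/3)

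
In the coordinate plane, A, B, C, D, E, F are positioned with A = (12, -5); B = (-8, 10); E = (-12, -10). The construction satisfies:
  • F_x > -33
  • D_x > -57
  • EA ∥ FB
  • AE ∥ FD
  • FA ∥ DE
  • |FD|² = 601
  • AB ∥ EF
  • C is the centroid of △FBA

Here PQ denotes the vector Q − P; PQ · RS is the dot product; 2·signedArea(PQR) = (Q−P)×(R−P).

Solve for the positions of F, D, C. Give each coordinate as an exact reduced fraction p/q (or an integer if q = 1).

C = (-28/3, 10/3)
D = (-56, 0)
F = (-32, 5)

1. F_x = -32  [EA ∥ FB ∩ AB ∥ EF]
2. F_y = 5  [EA ∥ FB ∩ AB ∥ EF]
   → F = (-32, 5)
3. D_x = -56  [FA ∥ DE ∩ AE ∥ FD]
4. D_y = 0  [FA ∥ DE ∩ AE ∥ FD]
   → D = (-56, 0)
5. C_x = -28/3  [C is the centroid of △FBA]
6. C_y = 10/3  [C is the centroid of △FBA]
   → C = (-28/3, 10/3)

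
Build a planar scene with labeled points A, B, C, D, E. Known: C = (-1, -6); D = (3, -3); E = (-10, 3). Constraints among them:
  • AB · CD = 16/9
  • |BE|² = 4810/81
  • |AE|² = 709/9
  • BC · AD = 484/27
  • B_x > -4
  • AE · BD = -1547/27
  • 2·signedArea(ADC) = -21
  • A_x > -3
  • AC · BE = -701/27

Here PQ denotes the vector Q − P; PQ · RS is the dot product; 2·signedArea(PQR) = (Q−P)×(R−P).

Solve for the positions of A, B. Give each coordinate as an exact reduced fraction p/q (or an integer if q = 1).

A = (-8/3, -2)
B = (-29/9, -2/3)

1. A_x = -8/3  [line 3·x + -4·y + 0 = 0 ∩ |AE|² = 709/9]
2. A_y = -2  [line 3·x + -4·y + 0 = 0 ∩ |AE|² = 709/9]
   → A = (-8/3, -2)
3. B_x = -29/9  [AB · CD = 16/9 ∩ BC · AD = 484/27]
4. B_y = -2/3  [AB · CD = 16/9 ∩ BC · AD = 484/27]
   → B = (-29/9, -2/3)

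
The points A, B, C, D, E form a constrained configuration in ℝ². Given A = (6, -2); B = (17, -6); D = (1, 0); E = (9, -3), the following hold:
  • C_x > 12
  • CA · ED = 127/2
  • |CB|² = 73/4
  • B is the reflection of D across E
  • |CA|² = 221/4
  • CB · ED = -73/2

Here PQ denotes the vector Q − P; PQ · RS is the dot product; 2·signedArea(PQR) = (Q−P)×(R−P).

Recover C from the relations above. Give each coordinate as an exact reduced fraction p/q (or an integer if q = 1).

C = (13, -9/2)

1. C_x = 13  [line 8·x + -3·y + -235/2 = 0 ∩ |CB|² = 73/4]
2. C_y = -9/2  [line 8·x + -3·y + -235/2 = 0 ∩ |CB|² = 73/4]
   → C = (13, -9/2)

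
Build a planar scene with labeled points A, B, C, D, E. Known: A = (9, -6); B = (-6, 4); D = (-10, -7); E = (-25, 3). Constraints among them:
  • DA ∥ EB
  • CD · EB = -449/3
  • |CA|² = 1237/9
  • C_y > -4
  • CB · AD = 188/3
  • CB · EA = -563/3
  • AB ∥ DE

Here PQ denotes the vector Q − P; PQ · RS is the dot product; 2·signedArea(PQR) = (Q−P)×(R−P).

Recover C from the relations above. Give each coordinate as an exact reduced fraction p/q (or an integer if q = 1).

1. C_x = -7/3  [CB · AD = 188/3 ∩ CB · EA = -563/3]
2. C_y = -3  [CB · AD = 188/3 ∩ CB · EA = -563/3]
   → C = (-7/3, -3)

C = (-7/3, -3)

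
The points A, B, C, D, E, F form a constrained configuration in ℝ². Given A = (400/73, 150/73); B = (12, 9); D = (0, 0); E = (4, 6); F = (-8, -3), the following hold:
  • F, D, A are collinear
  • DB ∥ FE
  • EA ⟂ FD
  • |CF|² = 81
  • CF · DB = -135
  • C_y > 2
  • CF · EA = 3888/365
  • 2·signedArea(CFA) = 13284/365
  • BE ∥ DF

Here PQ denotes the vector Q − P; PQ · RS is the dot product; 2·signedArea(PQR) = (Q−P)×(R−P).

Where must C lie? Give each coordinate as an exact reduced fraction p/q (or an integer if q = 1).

C = (-4/5, 12/5)

1. C_x = -4/5  [CF · DB = -135 ∩ CF · EA = 3888/365]
2. C_y = 12/5  [CF · DB = -135 ∩ CF · EA = 3888/365]
   → C = (-4/5, 12/5)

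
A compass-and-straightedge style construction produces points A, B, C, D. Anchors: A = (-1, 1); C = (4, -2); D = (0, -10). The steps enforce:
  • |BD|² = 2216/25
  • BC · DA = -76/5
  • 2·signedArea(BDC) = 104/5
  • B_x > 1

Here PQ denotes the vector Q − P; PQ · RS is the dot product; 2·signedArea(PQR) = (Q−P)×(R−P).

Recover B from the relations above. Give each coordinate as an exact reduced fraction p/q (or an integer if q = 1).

B = (2, -4/5)

1. B_x = 2  [2·signedArea(BDC) = 104/5 ∩ BC · DA = -76/5]
2. B_y = -4/5  [2·signedArea(BDC) = 104/5 ∩ BC · DA = -76/5]
   → B = (2, -4/5)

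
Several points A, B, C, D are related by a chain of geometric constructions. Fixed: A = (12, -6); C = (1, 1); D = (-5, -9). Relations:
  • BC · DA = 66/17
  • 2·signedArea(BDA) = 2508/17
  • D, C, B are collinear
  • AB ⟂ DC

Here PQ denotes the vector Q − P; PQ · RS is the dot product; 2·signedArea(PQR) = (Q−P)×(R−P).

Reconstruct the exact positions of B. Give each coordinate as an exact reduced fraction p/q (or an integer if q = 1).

B = (14/17, 12/17)

1. B_x = 14/17  [D, C, B are collinear ∩ AB ⟂ DC]
2. B_y = 12/17  [D, C, B are collinear ∩ AB ⟂ DC]
   → B = (14/17, 12/17)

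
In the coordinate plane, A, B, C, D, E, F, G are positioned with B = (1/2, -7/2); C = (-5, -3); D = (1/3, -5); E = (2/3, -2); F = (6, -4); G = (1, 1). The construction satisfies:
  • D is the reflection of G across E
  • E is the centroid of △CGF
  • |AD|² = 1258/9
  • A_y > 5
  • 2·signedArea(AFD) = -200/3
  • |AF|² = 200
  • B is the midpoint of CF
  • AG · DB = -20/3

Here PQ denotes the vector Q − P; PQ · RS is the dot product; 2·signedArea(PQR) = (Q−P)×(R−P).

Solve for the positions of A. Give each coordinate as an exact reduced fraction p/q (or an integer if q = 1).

A = (-4, 6)

1. A_x = -4  [AG · DB = -20/3 ∩ 2·signedArea(AFD) = -200/3]
2. A_y = 6  [AG · DB = -20/3 ∩ 2·signedArea(AFD) = -200/3]
   → A = (-4, 6)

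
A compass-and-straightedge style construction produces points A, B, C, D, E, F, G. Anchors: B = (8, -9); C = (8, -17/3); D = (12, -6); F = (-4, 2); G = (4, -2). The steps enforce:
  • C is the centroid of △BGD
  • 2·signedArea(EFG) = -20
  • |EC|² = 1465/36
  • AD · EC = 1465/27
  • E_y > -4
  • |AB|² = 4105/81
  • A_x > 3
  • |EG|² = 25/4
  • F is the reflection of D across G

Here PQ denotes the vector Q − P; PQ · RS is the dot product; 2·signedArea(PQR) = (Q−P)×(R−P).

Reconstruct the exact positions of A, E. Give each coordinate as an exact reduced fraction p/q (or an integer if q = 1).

1. E_x = 2  [line 4·x + 8·y + 20 = 0 ∩ |EC|² = 1465/36]
2. E_y = -7/2  [line 4·x + 8·y + 20 = 0 ∩ |EC|² = 1465/36]
   → E = (2, -7/2)
3. A_x = 4  [line -6·x + 13/6·y + 830/27 = 0 ∩ |AB|² = 4105/81]
4. A_y = -28/9  [line -6·x + 13/6·y + 830/27 = 0 ∩ |AB|² = 4105/81]
   → A = (4, -28/9)

A = (4, -28/9)
E = (2, -7/2)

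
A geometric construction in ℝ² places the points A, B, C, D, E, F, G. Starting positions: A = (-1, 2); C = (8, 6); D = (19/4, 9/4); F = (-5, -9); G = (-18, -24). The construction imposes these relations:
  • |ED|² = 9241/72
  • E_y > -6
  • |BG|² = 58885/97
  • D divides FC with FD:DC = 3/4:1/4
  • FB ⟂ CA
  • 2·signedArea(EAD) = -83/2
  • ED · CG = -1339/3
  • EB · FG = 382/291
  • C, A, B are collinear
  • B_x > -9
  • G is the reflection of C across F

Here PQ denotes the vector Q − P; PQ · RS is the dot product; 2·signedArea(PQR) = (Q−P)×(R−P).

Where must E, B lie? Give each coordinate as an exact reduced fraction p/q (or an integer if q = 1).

1. E_x = -11/3  [2·signedArea(EAD) = -83/2 ∩ ED · CG = -1339/3]
2. E_y = -16/3  [2·signedArea(EAD) = -83/2 ∩ ED · CG = -1339/3]
   → E = (-11/3, -16/3)
3. B_x = -817/97  [EB · FG = 382/291 ∩ C, A, B are collinear]
4. B_y = -126/97  [EB · FG = 382/291 ∩ C, A, B are collinear]
   → B = (-817/97, -126/97)

B = (-817/97, -126/97)
E = (-11/3, -16/3)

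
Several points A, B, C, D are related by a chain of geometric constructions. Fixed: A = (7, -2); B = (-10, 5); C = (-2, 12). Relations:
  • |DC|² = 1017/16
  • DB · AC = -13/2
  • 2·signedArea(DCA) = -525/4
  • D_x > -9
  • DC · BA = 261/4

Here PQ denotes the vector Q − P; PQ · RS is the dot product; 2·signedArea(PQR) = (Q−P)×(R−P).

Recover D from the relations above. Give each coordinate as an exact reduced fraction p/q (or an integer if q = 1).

1. D_x = -8  [2·signedArea(DCA) = -525/4 ∩ DB · AC = -13/2]
2. D_y = 27/4  [2·signedArea(DCA) = -525/4 ∩ DB · AC = -13/2]
   → D = (-8, 27/4)

D = (-8, 27/4)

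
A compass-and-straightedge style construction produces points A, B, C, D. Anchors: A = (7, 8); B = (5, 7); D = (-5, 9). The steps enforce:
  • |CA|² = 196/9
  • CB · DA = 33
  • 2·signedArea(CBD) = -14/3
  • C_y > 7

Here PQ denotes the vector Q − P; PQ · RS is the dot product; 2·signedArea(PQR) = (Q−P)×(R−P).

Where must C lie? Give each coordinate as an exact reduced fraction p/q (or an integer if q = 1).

C = (7/3, 8)

1. C_x = 7/3  [2·signedArea(CBD) = -14/3 ∩ CB · DA = 33]
2. C_y = 8  [2·signedArea(CBD) = -14/3 ∩ CB · DA = 33]
   → C = (7/3, 8)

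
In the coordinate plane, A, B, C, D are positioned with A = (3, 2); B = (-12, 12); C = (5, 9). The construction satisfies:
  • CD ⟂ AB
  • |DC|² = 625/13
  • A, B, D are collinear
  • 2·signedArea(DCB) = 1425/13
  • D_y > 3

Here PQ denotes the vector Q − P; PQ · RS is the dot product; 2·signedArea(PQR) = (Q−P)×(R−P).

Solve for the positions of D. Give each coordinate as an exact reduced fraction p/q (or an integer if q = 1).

1. D_x = 15/13  [A, B, D are collinear ∩ CD ⟂ AB]
2. D_y = 42/13  [A, B, D are collinear ∩ CD ⟂ AB]
   → D = (15/13, 42/13)

D = (15/13, 42/13)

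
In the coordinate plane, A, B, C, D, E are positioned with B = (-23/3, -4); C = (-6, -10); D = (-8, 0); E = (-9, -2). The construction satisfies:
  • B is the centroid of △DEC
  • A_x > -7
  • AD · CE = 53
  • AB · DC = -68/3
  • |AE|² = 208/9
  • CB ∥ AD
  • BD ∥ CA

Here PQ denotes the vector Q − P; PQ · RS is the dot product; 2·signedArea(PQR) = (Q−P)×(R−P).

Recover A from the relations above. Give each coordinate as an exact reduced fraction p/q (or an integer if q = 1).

A = (-19/3, -6)

1. A_x = -19/3  [CB ∥ AD ∩ BD ∥ CA]
2. A_y = -6  [CB ∥ AD ∩ BD ∥ CA]
   → A = (-19/3, -6)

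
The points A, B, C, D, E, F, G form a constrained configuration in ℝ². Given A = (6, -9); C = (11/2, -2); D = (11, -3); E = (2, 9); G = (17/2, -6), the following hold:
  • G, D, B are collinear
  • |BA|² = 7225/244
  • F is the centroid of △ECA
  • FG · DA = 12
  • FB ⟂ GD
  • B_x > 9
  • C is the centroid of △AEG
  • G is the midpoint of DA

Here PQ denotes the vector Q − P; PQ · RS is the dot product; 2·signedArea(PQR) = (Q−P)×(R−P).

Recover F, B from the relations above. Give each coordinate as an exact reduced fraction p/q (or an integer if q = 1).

1. F_x = 9/2  [F is the centroid of △ECA]
2. F_y = -2/3  [F is the centroid of △ECA]
   → F = (9/2, -2/3)
3. B_x = 1157/122  [G, D, B are collinear ∩ FB ⟂ GD]
4. B_y = -294/61  [G, D, B are collinear ∩ FB ⟂ GD]
   → B = (1157/122, -294/61)

B = (1157/122, -294/61)
F = (9/2, -2/3)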